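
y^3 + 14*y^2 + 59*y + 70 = (y + 2)*(y + 5)*(y + 7)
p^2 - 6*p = p*(p - 6)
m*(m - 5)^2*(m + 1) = m^4 - 9*m^3 + 15*m^2 + 25*m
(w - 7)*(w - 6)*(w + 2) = w^3 - 11*w^2 + 16*w + 84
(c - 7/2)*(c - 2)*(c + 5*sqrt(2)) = c^3 - 11*c^2/2 + 5*sqrt(2)*c^2 - 55*sqrt(2)*c/2 + 7*c + 35*sqrt(2)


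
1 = 1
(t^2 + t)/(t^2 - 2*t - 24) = t*(t + 1)/(t^2 - 2*t - 24)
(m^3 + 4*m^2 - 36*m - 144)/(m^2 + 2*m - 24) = (m^2 - 2*m - 24)/(m - 4)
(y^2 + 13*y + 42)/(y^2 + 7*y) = (y + 6)/y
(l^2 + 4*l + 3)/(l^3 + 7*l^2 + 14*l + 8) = (l + 3)/(l^2 + 6*l + 8)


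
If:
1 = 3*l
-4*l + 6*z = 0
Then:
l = 1/3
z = 2/9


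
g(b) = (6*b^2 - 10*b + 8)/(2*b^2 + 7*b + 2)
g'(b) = (-4*b - 7)*(6*b^2 - 10*b + 8)/(2*b^2 + 7*b + 2)^2 + (12*b - 10)/(2*b^2 + 7*b + 2)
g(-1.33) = -8.46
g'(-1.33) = 3.11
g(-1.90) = -11.93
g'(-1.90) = 9.79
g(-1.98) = -12.77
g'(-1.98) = 11.32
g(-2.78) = -41.02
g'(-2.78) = 106.01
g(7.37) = 1.60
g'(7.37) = 0.12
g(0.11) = 2.50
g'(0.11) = -9.75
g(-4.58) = 15.11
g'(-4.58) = 8.92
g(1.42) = 0.37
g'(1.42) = 0.15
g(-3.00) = -92.00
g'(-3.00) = 506.00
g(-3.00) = -92.00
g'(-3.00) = 506.00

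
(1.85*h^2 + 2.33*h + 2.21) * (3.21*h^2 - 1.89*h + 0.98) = 5.9385*h^4 + 3.9828*h^3 + 4.5034*h^2 - 1.8935*h + 2.1658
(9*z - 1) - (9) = 9*z - 10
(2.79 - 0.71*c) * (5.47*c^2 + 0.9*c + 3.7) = -3.8837*c^3 + 14.6223*c^2 - 0.116*c + 10.323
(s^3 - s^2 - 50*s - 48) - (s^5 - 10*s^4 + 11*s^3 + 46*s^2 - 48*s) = -s^5 + 10*s^4 - 10*s^3 - 47*s^2 - 2*s - 48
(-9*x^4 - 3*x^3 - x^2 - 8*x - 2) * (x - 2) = -9*x^5 + 15*x^4 + 5*x^3 - 6*x^2 + 14*x + 4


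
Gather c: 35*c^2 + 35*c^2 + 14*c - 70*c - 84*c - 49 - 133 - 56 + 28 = 70*c^2 - 140*c - 210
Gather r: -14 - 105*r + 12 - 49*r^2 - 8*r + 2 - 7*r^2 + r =-56*r^2 - 112*r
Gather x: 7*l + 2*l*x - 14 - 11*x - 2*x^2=7*l - 2*x^2 + x*(2*l - 11) - 14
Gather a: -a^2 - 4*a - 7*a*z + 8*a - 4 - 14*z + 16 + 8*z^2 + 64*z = -a^2 + a*(4 - 7*z) + 8*z^2 + 50*z + 12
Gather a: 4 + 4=8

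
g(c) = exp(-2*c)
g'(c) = -2*exp(-2*c)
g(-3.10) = 492.75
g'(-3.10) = -985.50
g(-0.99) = 7.24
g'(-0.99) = -14.49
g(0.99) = 0.14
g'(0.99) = -0.28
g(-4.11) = 3714.50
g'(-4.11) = -7429.00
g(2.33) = 0.01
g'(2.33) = -0.02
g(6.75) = 0.00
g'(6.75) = -0.00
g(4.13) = 0.00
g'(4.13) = -0.00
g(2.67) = 0.00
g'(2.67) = -0.01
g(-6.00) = 162754.79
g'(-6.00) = -325509.58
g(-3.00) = 403.43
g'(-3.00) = -806.86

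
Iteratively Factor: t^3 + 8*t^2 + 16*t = (t + 4)*(t^2 + 4*t) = (t + 4)^2*(t)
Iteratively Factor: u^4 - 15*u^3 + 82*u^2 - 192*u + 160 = (u - 4)*(u^3 - 11*u^2 + 38*u - 40) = (u - 4)^2*(u^2 - 7*u + 10) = (u - 5)*(u - 4)^2*(u - 2)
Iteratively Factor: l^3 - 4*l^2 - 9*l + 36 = (l + 3)*(l^2 - 7*l + 12) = (l - 3)*(l + 3)*(l - 4)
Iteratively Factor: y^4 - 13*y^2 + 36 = (y - 2)*(y^3 + 2*y^2 - 9*y - 18) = (y - 3)*(y - 2)*(y^2 + 5*y + 6) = (y - 3)*(y - 2)*(y + 3)*(y + 2)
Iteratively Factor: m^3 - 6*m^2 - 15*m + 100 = (m - 5)*(m^2 - m - 20) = (m - 5)*(m + 4)*(m - 5)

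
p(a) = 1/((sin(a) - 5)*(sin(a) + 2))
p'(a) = -cos(a)/((sin(a) - 5)*(sin(a) + 2)^2) - cos(a)/((sin(a) - 5)^2*(sin(a) + 2))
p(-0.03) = -0.10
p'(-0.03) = 0.03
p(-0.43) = -0.12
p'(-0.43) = 0.05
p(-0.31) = -0.11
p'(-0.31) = 0.04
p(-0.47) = -0.12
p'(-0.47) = 0.05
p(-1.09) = -0.15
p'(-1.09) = 0.05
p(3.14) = -0.10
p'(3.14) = -0.03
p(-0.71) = -0.13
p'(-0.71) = 0.06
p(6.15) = -0.10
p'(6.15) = 0.04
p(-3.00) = -0.10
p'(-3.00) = -0.04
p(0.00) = -0.10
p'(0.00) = 0.03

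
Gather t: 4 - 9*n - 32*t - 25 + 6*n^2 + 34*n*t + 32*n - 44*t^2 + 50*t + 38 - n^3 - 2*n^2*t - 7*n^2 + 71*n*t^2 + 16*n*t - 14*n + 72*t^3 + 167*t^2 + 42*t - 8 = -n^3 - n^2 + 9*n + 72*t^3 + t^2*(71*n + 123) + t*(-2*n^2 + 50*n + 60) + 9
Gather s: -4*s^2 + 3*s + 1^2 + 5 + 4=-4*s^2 + 3*s + 10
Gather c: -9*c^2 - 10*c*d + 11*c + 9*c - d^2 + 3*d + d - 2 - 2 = -9*c^2 + c*(20 - 10*d) - d^2 + 4*d - 4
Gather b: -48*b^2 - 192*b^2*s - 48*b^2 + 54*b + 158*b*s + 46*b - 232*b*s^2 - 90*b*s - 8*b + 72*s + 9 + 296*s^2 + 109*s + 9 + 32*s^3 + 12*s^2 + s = b^2*(-192*s - 96) + b*(-232*s^2 + 68*s + 92) + 32*s^3 + 308*s^2 + 182*s + 18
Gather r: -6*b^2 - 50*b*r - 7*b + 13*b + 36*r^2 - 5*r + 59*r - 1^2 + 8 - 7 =-6*b^2 + 6*b + 36*r^2 + r*(54 - 50*b)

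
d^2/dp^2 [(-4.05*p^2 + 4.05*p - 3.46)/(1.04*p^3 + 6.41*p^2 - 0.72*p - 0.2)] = (-8.76096*p^6 + 26.28288*p^5 + 98.889648*p^4 - 79.3497339999998*p^3 - 858.487668*p^2 + 122.646072*p - 13.949168)/(1.124864*p^9 + 20.799168*p^8 + 125.858616*p^7 + 233.926913*p^6 - 95.132568*p^5 - 13.785468*p^4 + 5.289792*p^3 + 0.45816*p^2 - 0.0864*p - 0.008)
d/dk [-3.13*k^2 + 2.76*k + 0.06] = 2.76 - 6.26*k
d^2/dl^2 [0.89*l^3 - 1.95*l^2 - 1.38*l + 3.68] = 5.34*l - 3.9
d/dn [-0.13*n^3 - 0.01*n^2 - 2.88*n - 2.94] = -0.39*n^2 - 0.02*n - 2.88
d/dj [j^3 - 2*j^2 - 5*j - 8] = 3*j^2 - 4*j - 5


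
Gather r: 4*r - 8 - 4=4*r - 12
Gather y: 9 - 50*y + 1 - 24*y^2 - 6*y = -24*y^2 - 56*y + 10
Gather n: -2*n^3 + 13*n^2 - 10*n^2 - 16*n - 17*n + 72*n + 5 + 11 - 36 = -2*n^3 + 3*n^2 + 39*n - 20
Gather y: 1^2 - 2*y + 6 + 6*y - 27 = 4*y - 20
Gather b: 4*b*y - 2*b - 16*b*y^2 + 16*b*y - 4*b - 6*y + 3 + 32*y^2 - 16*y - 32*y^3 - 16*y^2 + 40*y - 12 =b*(-16*y^2 + 20*y - 6) - 32*y^3 + 16*y^2 + 18*y - 9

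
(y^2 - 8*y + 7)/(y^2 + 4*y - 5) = (y - 7)/(y + 5)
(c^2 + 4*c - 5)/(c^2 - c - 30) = (c - 1)/(c - 6)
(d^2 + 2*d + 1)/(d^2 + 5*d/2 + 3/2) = 2*(d + 1)/(2*d + 3)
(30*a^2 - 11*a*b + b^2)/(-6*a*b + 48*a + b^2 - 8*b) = (-5*a + b)/(b - 8)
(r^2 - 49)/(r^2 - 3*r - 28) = (r + 7)/(r + 4)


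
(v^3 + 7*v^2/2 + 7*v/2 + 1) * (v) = v^4 + 7*v^3/2 + 7*v^2/2 + v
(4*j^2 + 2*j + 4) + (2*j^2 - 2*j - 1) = 6*j^2 + 3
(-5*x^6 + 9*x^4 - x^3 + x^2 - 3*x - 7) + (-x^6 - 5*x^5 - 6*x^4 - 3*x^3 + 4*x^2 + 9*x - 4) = -6*x^6 - 5*x^5 + 3*x^4 - 4*x^3 + 5*x^2 + 6*x - 11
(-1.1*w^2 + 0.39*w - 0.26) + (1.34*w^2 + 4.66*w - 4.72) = 0.24*w^2 + 5.05*w - 4.98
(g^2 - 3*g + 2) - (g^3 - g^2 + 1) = -g^3 + 2*g^2 - 3*g + 1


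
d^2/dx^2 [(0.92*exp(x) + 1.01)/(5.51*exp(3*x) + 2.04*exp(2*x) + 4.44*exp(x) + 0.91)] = (111.725168*exp(6*x) + 306.996813*exp(5*x) + 38.680524*exp(4*x) - 2.07067599999999*exp(3*x) - 28.380969*exp(2*x) + 8.693712*exp(x) - 3.318952)*exp(x)/(167.284151*exp(9*x) + 185.803812*exp(8*x) + 473.18778*exp(7*x) + 390.816993*exp(6*x) + 442.670904*exp(5*x) + 265.584024*exp(4*x) + 150.671373*exp(3*x) + 58.8861*exp(2*x) + 11.030292*exp(x) + 0.753571)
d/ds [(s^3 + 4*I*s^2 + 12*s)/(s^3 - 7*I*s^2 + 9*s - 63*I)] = (-11*I*s^4 - 6*s^3 - 69*I*s^2 + 504*s - 756*I)/(s^6 - 14*I*s^5 - 31*s^4 - 252*I*s^3 - 801*s^2 - 1134*I*s - 3969)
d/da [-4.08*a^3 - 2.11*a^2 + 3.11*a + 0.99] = -12.24*a^2 - 4.22*a + 3.11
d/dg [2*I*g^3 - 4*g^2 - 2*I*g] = 6*I*g^2 - 8*g - 2*I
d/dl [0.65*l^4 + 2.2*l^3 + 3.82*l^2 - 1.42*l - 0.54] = 2.6*l^3 + 6.6*l^2 + 7.64*l - 1.42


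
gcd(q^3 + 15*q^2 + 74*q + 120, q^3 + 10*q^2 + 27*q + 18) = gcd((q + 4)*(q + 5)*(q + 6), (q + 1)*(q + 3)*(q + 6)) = q + 6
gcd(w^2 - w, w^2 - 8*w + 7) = w - 1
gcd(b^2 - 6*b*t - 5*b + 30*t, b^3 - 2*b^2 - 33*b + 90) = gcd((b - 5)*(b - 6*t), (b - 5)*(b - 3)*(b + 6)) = b - 5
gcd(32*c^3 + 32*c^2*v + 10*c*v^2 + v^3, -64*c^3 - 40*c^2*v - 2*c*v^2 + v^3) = 8*c^2 + 6*c*v + v^2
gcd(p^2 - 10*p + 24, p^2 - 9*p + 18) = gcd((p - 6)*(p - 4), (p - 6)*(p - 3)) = p - 6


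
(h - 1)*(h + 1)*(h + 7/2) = h^3 + 7*h^2/2 - h - 7/2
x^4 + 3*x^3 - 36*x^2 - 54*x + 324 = (x - 3)*(x + 6)*(x - 3*sqrt(2))*(x + 3*sqrt(2))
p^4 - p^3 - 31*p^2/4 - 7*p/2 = p*(p - 7/2)*(p + 1/2)*(p + 2)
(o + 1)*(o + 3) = o^2 + 4*o + 3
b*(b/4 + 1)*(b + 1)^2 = b^4/4 + 3*b^3/2 + 9*b^2/4 + b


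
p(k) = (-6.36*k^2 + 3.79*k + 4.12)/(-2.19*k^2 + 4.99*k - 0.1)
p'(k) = (3.79 - 12.72*k)/(-2.19*k^2 + 4.99*k - 0.1) + (4.38*k - 4.99)*(-6.36*k^2 + 3.79*k + 4.12)/(-2.19*k^2 + 4.99*k - 0.1)^2 = (-23.4363*k^2 + 19.3176*k - 20.9378)/(4.7961*k^4 - 21.8562*k^3 + 25.3381*k^2 - 0.998*k + 0.01)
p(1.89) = -7.58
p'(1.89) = -29.96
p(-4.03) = 2.05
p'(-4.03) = -0.15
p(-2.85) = 1.82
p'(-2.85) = -0.26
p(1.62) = -2.88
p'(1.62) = -10.23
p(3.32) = 6.96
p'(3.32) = -3.65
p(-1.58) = 1.32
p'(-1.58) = -0.61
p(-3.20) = 1.90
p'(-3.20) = -0.22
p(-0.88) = 0.67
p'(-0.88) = -1.47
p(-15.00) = 2.61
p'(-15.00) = -0.02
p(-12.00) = 2.55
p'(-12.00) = -0.03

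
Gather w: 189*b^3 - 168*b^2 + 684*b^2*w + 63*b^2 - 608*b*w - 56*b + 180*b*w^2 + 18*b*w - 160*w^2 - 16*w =189*b^3 - 105*b^2 - 56*b + w^2*(180*b - 160) + w*(684*b^2 - 590*b - 16)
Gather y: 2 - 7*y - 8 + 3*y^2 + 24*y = 3*y^2 + 17*y - 6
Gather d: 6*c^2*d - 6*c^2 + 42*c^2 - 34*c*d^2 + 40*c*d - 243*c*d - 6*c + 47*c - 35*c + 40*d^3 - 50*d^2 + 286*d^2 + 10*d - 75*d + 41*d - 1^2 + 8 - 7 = 36*c^2 + 6*c + 40*d^3 + d^2*(236 - 34*c) + d*(6*c^2 - 203*c - 24)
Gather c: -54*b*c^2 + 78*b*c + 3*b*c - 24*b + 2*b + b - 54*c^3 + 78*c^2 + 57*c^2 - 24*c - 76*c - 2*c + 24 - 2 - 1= -21*b - 54*c^3 + c^2*(135 - 54*b) + c*(81*b - 102) + 21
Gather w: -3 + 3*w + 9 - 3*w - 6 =0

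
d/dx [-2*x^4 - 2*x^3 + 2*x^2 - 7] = 2*x*(-4*x^2 - 3*x + 2)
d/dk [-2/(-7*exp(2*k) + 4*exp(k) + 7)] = (8 - 28*exp(k))*exp(k)/(-7*exp(2*k) + 4*exp(k) + 7)^2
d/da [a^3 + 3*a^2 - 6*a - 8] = 3*a^2 + 6*a - 6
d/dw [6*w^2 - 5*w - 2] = 12*w - 5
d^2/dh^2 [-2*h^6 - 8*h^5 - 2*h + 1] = h^3*(-60*h - 160)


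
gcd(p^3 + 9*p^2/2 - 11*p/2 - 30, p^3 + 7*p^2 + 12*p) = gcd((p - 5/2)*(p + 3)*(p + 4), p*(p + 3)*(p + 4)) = p^2 + 7*p + 12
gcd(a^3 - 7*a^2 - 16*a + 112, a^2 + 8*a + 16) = a + 4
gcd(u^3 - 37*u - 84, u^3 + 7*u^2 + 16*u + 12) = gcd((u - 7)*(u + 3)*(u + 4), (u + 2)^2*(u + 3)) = u + 3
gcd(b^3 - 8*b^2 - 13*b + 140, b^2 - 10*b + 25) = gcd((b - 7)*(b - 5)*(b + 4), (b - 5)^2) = b - 5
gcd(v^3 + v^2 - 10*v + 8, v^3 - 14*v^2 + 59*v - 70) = v - 2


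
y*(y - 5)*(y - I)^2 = y^4 - 5*y^3 - 2*I*y^3 - y^2 + 10*I*y^2 + 5*y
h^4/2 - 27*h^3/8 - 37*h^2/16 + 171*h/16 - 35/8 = (h/2 + 1)*(h - 7)*(h - 5/4)*(h - 1/2)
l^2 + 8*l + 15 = (l + 3)*(l + 5)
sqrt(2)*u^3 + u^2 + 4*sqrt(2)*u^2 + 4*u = u*(u + 4)*(sqrt(2)*u + 1)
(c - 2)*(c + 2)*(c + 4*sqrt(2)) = c^3 + 4*sqrt(2)*c^2 - 4*c - 16*sqrt(2)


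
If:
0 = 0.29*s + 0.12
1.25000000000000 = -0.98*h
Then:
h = -1.28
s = -0.41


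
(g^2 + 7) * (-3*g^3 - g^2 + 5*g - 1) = -3*g^5 - g^4 - 16*g^3 - 8*g^2 + 35*g - 7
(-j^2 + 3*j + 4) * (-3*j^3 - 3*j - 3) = 3*j^5 - 9*j^4 - 9*j^3 - 6*j^2 - 21*j - 12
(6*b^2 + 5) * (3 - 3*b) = -18*b^3 + 18*b^2 - 15*b + 15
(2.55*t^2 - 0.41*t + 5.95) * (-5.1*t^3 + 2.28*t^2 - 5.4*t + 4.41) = -13.005*t^5 + 7.905*t^4 - 45.0498*t^3 + 27.0255*t^2 - 33.9381*t + 26.2395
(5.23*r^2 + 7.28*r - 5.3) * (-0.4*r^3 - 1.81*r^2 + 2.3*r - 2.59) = -2.092*r^5 - 12.3783*r^4 + 0.972200000000001*r^3 + 12.7913*r^2 - 31.0452*r + 13.727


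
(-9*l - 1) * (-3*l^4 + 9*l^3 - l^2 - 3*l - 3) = 27*l^5 - 78*l^4 + 28*l^2 + 30*l + 3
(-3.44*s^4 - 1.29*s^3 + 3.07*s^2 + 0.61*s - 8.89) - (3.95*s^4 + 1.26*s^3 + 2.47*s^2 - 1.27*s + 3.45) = -7.39*s^4 - 2.55*s^3 + 0.6*s^2 + 1.88*s - 12.34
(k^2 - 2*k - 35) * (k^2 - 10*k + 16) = k^4 - 12*k^3 + k^2 + 318*k - 560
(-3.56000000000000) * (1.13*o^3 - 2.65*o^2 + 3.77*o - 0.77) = -4.0228*o^3 + 9.434*o^2 - 13.4212*o + 2.7412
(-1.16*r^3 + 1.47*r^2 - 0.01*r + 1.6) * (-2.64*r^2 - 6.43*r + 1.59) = 3.0624*r^5 + 3.578*r^4 - 11.2701*r^3 - 1.8224*r^2 - 10.3039*r + 2.544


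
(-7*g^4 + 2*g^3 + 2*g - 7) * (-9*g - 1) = 63*g^5 - 11*g^4 - 2*g^3 - 18*g^2 + 61*g + 7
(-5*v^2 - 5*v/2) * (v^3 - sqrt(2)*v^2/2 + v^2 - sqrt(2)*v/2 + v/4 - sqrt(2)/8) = -5*v^5 - 15*v^4/2 + 5*sqrt(2)*v^4/2 - 15*v^3/4 + 15*sqrt(2)*v^3/4 - 5*v^2/8 + 15*sqrt(2)*v^2/8 + 5*sqrt(2)*v/16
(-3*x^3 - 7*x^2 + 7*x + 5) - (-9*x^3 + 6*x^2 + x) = 6*x^3 - 13*x^2 + 6*x + 5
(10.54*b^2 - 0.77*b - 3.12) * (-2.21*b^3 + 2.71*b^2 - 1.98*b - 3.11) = -23.2934*b^5 + 30.2651*b^4 - 16.0607*b^3 - 39.71*b^2 + 8.5723*b + 9.7032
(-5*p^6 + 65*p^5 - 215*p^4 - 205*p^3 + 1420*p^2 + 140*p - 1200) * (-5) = 25*p^6 - 325*p^5 + 1075*p^4 + 1025*p^3 - 7100*p^2 - 700*p + 6000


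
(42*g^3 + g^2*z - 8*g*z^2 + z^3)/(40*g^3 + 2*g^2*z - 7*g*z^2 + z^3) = (21*g^2 - 10*g*z + z^2)/(20*g^2 - 9*g*z + z^2)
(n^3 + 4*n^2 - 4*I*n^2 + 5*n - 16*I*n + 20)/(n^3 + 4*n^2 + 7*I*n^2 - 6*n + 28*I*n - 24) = (n - 5*I)/(n + 6*I)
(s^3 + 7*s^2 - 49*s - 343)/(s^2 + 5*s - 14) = (s^2 - 49)/(s - 2)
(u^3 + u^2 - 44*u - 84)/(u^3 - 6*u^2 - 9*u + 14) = (u + 6)/(u - 1)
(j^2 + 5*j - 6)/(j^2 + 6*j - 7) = (j + 6)/(j + 7)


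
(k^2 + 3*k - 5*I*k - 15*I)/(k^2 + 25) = (k + 3)/(k + 5*I)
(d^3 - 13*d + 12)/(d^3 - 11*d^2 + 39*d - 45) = (d^2 + 3*d - 4)/(d^2 - 8*d + 15)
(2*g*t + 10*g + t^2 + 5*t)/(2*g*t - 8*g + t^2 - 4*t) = (t + 5)/(t - 4)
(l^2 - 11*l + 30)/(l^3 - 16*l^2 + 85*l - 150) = 1/(l - 5)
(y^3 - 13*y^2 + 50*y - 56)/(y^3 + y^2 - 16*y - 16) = (y^2 - 9*y + 14)/(y^2 + 5*y + 4)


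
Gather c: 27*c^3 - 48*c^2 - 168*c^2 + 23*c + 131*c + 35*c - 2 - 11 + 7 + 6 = 27*c^3 - 216*c^2 + 189*c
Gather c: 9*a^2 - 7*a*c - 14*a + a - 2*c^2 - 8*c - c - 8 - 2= 9*a^2 - 13*a - 2*c^2 + c*(-7*a - 9) - 10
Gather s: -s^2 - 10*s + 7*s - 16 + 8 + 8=-s^2 - 3*s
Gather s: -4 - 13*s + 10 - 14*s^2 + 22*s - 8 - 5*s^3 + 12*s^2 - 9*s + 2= -5*s^3 - 2*s^2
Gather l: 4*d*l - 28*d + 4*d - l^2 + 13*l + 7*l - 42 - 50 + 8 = -24*d - l^2 + l*(4*d + 20) - 84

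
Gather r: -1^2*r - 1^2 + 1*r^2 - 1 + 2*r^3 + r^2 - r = 2*r^3 + 2*r^2 - 2*r - 2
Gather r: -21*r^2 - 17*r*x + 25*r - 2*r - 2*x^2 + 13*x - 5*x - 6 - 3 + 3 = -21*r^2 + r*(23 - 17*x) - 2*x^2 + 8*x - 6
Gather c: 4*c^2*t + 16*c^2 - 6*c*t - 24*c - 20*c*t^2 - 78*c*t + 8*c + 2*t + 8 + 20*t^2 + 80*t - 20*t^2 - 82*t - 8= c^2*(4*t + 16) + c*(-20*t^2 - 84*t - 16)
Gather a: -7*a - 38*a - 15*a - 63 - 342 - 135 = -60*a - 540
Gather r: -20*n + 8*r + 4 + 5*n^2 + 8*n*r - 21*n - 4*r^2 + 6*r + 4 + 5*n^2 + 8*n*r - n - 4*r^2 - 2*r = 10*n^2 - 42*n - 8*r^2 + r*(16*n + 12) + 8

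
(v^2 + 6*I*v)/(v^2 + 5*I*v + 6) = v/(v - I)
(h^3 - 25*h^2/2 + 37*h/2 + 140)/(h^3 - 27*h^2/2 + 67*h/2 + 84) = (2*h + 5)/(2*h + 3)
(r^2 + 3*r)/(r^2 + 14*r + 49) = r*(r + 3)/(r^2 + 14*r + 49)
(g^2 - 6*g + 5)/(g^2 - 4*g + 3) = (g - 5)/(g - 3)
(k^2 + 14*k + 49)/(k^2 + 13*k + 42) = (k + 7)/(k + 6)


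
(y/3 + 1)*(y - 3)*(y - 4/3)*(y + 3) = y^4/3 + 5*y^3/9 - 13*y^2/3 - 5*y + 12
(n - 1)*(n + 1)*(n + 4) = n^3 + 4*n^2 - n - 4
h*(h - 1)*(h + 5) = h^3 + 4*h^2 - 5*h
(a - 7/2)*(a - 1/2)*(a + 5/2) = a^3 - 3*a^2/2 - 33*a/4 + 35/8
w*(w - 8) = w^2 - 8*w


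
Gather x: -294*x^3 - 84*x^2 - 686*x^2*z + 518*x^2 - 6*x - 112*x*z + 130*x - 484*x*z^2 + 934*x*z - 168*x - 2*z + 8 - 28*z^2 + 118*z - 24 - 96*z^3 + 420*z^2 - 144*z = -294*x^3 + x^2*(434 - 686*z) + x*(-484*z^2 + 822*z - 44) - 96*z^3 + 392*z^2 - 28*z - 16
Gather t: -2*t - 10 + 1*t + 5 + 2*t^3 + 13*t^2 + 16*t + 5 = 2*t^3 + 13*t^2 + 15*t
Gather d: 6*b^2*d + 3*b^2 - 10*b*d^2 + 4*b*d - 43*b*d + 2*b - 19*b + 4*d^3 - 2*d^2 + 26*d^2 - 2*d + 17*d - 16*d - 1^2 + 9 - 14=3*b^2 - 17*b + 4*d^3 + d^2*(24 - 10*b) + d*(6*b^2 - 39*b - 1) - 6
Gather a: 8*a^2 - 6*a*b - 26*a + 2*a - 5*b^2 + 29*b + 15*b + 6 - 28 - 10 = 8*a^2 + a*(-6*b - 24) - 5*b^2 + 44*b - 32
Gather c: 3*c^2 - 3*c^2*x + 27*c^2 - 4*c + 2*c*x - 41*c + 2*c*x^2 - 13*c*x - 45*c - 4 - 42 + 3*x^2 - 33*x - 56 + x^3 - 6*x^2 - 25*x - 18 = c^2*(30 - 3*x) + c*(2*x^2 - 11*x - 90) + x^3 - 3*x^2 - 58*x - 120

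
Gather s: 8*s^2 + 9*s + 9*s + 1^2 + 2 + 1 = 8*s^2 + 18*s + 4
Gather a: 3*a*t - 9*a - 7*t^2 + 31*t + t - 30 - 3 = a*(3*t - 9) - 7*t^2 + 32*t - 33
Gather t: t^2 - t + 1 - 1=t^2 - t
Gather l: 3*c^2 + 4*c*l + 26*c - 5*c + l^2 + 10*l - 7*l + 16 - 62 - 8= 3*c^2 + 21*c + l^2 + l*(4*c + 3) - 54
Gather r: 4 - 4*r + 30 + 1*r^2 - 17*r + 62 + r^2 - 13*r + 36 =2*r^2 - 34*r + 132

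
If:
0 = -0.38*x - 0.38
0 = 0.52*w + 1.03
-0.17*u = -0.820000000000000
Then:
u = 4.82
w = -1.98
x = -1.00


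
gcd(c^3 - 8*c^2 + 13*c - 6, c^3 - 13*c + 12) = c - 1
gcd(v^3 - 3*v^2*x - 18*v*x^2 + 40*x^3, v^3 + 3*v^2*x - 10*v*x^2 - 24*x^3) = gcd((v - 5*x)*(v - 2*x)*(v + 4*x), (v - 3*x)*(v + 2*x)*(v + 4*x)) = v + 4*x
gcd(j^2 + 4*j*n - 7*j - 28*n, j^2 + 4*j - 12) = 1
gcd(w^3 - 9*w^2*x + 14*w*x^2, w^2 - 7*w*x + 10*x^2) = -w + 2*x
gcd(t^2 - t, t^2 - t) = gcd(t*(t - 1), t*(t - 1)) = t^2 - t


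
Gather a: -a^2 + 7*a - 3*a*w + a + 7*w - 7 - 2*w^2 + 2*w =-a^2 + a*(8 - 3*w) - 2*w^2 + 9*w - 7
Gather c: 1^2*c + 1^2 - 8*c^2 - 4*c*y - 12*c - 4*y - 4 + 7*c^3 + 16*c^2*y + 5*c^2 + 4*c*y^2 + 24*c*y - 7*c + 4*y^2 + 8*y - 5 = 7*c^3 + c^2*(16*y - 3) + c*(4*y^2 + 20*y - 18) + 4*y^2 + 4*y - 8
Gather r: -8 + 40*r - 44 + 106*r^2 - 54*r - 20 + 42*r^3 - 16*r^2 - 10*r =42*r^3 + 90*r^2 - 24*r - 72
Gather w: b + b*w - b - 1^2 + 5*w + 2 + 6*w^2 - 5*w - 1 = b*w + 6*w^2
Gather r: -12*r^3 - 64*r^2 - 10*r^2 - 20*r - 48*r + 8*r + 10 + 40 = -12*r^3 - 74*r^2 - 60*r + 50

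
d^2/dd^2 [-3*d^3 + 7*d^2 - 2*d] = 14 - 18*d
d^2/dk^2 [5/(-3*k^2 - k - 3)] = 10*(9*k^2 + 3*k - (6*k + 1)^2 + 9)/(3*k^2 + k + 3)^3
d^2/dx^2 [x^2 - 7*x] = 2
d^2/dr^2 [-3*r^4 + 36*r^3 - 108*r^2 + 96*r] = -36*r^2 + 216*r - 216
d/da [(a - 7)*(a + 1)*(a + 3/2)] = 3*a^2 - 9*a - 16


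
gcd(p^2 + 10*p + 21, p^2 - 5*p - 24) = p + 3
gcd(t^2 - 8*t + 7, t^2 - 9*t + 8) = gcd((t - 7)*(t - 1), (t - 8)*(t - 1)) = t - 1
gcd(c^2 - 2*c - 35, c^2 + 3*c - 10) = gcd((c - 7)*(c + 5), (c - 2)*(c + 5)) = c + 5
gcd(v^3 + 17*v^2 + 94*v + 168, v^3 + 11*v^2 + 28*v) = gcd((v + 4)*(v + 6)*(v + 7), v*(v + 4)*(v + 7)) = v^2 + 11*v + 28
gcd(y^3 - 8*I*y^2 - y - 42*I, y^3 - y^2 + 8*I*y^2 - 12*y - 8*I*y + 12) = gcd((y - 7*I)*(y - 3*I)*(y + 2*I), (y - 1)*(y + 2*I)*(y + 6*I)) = y + 2*I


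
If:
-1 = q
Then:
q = -1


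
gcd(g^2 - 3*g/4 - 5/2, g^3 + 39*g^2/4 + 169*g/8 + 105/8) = g + 5/4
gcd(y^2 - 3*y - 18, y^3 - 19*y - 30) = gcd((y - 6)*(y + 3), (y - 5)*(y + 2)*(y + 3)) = y + 3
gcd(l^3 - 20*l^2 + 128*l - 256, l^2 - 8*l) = l - 8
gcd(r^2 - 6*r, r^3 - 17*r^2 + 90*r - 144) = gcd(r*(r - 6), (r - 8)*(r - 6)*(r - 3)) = r - 6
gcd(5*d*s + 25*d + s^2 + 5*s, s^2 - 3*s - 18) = 1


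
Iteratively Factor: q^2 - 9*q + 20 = (q - 5)*(q - 4)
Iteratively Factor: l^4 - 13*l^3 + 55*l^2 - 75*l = (l)*(l^3 - 13*l^2 + 55*l - 75) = l*(l - 5)*(l^2 - 8*l + 15) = l*(l - 5)*(l - 3)*(l - 5)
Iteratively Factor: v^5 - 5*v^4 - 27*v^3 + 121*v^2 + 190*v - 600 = (v - 5)*(v^4 - 27*v^2 - 14*v + 120) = (v - 5)*(v - 2)*(v^3 + 2*v^2 - 23*v - 60) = (v - 5)*(v - 2)*(v + 3)*(v^2 - v - 20) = (v - 5)*(v - 2)*(v + 3)*(v + 4)*(v - 5)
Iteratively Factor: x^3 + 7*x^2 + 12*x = (x + 3)*(x^2 + 4*x) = x*(x + 3)*(x + 4)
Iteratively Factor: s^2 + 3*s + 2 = (s + 2)*(s + 1)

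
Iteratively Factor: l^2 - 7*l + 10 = (l - 2)*(l - 5)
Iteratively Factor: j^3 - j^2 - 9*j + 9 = (j - 3)*(j^2 + 2*j - 3) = (j - 3)*(j - 1)*(j + 3)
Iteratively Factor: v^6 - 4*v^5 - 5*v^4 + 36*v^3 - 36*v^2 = (v - 2)*(v^5 - 2*v^4 - 9*v^3 + 18*v^2) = (v - 2)^2*(v^4 - 9*v^2) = (v - 2)^2*(v + 3)*(v^3 - 3*v^2) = v*(v - 2)^2*(v + 3)*(v^2 - 3*v) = v^2*(v - 2)^2*(v + 3)*(v - 3)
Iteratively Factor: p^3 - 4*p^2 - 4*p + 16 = (p - 2)*(p^2 - 2*p - 8) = (p - 4)*(p - 2)*(p + 2)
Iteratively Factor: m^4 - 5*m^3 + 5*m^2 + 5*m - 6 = (m - 3)*(m^3 - 2*m^2 - m + 2) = (m - 3)*(m - 2)*(m^2 - 1) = (m - 3)*(m - 2)*(m + 1)*(m - 1)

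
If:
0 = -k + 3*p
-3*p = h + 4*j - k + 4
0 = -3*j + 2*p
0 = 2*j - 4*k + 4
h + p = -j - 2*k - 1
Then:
No Solution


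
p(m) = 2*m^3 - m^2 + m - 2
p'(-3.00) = 61.00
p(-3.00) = -68.00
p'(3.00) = 49.00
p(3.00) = 46.00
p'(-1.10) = 10.46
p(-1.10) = -6.97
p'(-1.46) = 16.71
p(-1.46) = -11.82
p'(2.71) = 39.64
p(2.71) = 33.17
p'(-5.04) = 163.49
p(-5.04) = -288.49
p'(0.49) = 1.46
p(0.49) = -1.51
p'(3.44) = 65.12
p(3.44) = 71.02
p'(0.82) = 3.39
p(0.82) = -0.75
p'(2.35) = 29.44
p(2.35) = 20.78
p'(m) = 6*m^2 - 2*m + 1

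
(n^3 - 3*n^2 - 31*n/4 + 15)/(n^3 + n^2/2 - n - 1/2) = (4*n^3 - 12*n^2 - 31*n + 60)/(2*(2*n^3 + n^2 - 2*n - 1))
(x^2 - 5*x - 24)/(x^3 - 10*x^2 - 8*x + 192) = (x + 3)/(x^2 - 2*x - 24)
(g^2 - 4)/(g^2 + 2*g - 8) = (g + 2)/(g + 4)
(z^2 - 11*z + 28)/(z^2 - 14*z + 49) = (z - 4)/(z - 7)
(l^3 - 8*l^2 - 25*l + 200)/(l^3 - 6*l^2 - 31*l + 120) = (l - 5)/(l - 3)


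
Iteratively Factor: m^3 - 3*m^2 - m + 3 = (m - 3)*(m^2 - 1) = (m - 3)*(m + 1)*(m - 1)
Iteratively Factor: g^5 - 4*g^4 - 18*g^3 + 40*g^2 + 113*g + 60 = (g - 4)*(g^4 - 18*g^2 - 32*g - 15) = (g - 4)*(g + 1)*(g^3 - g^2 - 17*g - 15) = (g - 4)*(g + 1)^2*(g^2 - 2*g - 15) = (g - 5)*(g - 4)*(g + 1)^2*(g + 3)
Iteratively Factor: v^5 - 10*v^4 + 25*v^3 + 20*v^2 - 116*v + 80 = (v - 5)*(v^4 - 5*v^3 + 20*v - 16) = (v - 5)*(v + 2)*(v^3 - 7*v^2 + 14*v - 8) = (v - 5)*(v - 1)*(v + 2)*(v^2 - 6*v + 8) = (v - 5)*(v - 2)*(v - 1)*(v + 2)*(v - 4)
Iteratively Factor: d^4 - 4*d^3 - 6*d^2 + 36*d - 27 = (d - 3)*(d^3 - d^2 - 9*d + 9) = (d - 3)*(d - 1)*(d^2 - 9) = (d - 3)^2*(d - 1)*(d + 3)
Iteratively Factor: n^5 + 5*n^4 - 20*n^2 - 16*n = (n)*(n^4 + 5*n^3 - 20*n - 16) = n*(n - 2)*(n^3 + 7*n^2 + 14*n + 8) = n*(n - 2)*(n + 1)*(n^2 + 6*n + 8) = n*(n - 2)*(n + 1)*(n + 4)*(n + 2)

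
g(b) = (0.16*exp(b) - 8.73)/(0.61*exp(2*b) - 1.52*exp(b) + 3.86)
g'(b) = (0.16*exp(b) - 8.73)*(-1.22*exp(2*b) + 1.52*exp(b))/(0.61*exp(2*b) - 1.52*exp(b) + 3.86)^2 + 0.16*exp(b)/(0.61*exp(2*b) - 1.52*exp(b) + 3.86)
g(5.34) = 0.00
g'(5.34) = -0.00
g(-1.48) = -2.45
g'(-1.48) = -0.19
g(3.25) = -0.01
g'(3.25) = 0.04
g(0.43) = -2.86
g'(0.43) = 0.61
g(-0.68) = -2.66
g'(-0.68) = -0.35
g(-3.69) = -2.28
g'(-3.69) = -0.02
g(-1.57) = -2.44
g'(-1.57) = -0.17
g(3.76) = -0.00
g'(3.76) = 0.01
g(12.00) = 0.00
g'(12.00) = 0.00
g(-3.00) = -2.30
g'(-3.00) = -0.04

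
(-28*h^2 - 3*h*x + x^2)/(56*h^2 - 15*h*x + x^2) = (4*h + x)/(-8*h + x)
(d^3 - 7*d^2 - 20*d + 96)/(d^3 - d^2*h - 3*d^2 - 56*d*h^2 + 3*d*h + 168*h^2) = (d^2 - 4*d - 32)/(d^2 - d*h - 56*h^2)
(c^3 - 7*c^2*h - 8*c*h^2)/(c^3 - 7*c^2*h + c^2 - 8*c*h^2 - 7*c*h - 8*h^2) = c/(c + 1)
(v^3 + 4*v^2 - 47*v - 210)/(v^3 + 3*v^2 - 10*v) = (v^2 - v - 42)/(v*(v - 2))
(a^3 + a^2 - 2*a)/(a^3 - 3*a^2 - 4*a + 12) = a*(a - 1)/(a^2 - 5*a + 6)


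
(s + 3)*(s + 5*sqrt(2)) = s^2 + 3*s + 5*sqrt(2)*s + 15*sqrt(2)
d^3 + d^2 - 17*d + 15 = (d - 3)*(d - 1)*(d + 5)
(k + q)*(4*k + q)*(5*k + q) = 20*k^3 + 29*k^2*q + 10*k*q^2 + q^3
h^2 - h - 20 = (h - 5)*(h + 4)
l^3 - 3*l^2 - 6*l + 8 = (l - 4)*(l - 1)*(l + 2)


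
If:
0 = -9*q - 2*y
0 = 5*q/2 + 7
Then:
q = -14/5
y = 63/5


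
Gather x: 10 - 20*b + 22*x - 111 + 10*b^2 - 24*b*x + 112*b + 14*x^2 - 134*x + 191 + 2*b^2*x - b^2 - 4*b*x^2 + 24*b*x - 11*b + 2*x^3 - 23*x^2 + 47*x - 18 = 9*b^2 + 81*b + 2*x^3 + x^2*(-4*b - 9) + x*(2*b^2 - 65) + 72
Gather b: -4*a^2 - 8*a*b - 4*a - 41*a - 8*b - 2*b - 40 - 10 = -4*a^2 - 45*a + b*(-8*a - 10) - 50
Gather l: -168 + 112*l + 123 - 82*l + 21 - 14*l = 16*l - 24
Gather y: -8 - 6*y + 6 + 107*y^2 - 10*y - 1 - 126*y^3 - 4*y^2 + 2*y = -126*y^3 + 103*y^2 - 14*y - 3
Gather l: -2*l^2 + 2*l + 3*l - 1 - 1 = -2*l^2 + 5*l - 2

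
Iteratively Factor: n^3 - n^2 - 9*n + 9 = (n - 3)*(n^2 + 2*n - 3) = (n - 3)*(n - 1)*(n + 3)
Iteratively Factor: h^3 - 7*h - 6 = (h + 2)*(h^2 - 2*h - 3) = (h - 3)*(h + 2)*(h + 1)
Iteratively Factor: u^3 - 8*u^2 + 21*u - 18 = (u - 3)*(u^2 - 5*u + 6) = (u - 3)*(u - 2)*(u - 3)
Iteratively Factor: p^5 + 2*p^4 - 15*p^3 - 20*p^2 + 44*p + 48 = (p - 2)*(p^4 + 4*p^3 - 7*p^2 - 34*p - 24) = (p - 2)*(p + 1)*(p^3 + 3*p^2 - 10*p - 24) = (p - 2)*(p + 1)*(p + 2)*(p^2 + p - 12) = (p - 2)*(p + 1)*(p + 2)*(p + 4)*(p - 3)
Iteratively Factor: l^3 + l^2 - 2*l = (l)*(l^2 + l - 2) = l*(l + 2)*(l - 1)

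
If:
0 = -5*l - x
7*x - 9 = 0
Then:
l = -9/35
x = 9/7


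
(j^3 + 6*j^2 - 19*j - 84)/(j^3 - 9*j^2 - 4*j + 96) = (j + 7)/(j - 8)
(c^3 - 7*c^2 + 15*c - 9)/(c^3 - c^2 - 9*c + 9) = (c - 3)/(c + 3)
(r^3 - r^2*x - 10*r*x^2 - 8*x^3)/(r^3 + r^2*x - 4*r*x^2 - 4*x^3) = (-r + 4*x)/(-r + 2*x)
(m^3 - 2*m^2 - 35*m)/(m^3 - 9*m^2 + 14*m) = (m + 5)/(m - 2)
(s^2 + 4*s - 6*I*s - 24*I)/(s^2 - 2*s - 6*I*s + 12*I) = (s + 4)/(s - 2)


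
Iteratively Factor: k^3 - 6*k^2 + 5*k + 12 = (k - 3)*(k^2 - 3*k - 4) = (k - 4)*(k - 3)*(k + 1)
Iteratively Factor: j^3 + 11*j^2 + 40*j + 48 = (j + 3)*(j^2 + 8*j + 16) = (j + 3)*(j + 4)*(j + 4)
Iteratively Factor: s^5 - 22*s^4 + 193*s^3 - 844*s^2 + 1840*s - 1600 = (s - 4)*(s^4 - 18*s^3 + 121*s^2 - 360*s + 400) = (s - 4)^2*(s^3 - 14*s^2 + 65*s - 100) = (s - 5)*(s - 4)^2*(s^2 - 9*s + 20) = (s - 5)^2*(s - 4)^2*(s - 4)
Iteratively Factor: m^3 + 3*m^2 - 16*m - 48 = (m + 4)*(m^2 - m - 12) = (m + 3)*(m + 4)*(m - 4)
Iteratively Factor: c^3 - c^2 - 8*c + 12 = (c - 2)*(c^2 + c - 6) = (c - 2)^2*(c + 3)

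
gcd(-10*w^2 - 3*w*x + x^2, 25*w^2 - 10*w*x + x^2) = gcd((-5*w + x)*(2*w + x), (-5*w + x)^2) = -5*w + x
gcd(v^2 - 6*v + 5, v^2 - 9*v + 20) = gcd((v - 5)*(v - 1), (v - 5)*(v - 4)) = v - 5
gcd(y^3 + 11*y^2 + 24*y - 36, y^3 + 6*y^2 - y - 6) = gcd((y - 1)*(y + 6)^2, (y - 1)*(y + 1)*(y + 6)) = y^2 + 5*y - 6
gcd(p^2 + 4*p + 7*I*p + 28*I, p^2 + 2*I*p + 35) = p + 7*I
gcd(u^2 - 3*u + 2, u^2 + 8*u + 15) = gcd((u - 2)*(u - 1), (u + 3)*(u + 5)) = 1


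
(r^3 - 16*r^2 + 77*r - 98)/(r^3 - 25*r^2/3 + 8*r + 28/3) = 3*(r - 7)/(3*r + 2)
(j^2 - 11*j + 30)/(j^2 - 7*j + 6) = (j - 5)/(j - 1)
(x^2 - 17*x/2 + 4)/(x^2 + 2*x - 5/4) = 2*(x - 8)/(2*x + 5)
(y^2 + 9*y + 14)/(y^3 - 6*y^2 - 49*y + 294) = (y + 2)/(y^2 - 13*y + 42)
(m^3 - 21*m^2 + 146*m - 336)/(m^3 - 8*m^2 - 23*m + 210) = (m - 8)/(m + 5)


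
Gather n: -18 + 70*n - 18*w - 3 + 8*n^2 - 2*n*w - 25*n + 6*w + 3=8*n^2 + n*(45 - 2*w) - 12*w - 18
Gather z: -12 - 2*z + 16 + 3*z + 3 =z + 7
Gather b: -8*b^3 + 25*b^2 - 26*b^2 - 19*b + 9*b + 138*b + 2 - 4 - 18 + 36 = -8*b^3 - b^2 + 128*b + 16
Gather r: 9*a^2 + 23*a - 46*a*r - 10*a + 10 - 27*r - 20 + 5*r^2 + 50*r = 9*a^2 + 13*a + 5*r^2 + r*(23 - 46*a) - 10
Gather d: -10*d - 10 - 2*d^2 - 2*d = -2*d^2 - 12*d - 10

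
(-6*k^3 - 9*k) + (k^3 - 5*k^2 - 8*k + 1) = -5*k^3 - 5*k^2 - 17*k + 1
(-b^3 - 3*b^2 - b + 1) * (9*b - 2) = -9*b^4 - 25*b^3 - 3*b^2 + 11*b - 2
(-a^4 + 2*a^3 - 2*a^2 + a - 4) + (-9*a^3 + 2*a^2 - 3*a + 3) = -a^4 - 7*a^3 - 2*a - 1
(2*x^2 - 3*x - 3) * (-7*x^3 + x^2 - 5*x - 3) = -14*x^5 + 23*x^4 + 8*x^3 + 6*x^2 + 24*x + 9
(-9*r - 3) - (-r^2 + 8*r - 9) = r^2 - 17*r + 6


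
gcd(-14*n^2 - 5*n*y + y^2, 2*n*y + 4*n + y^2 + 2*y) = 2*n + y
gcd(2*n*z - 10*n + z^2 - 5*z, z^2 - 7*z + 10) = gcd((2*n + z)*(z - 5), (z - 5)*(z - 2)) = z - 5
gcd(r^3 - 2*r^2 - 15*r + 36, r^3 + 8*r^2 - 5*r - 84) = r^2 + r - 12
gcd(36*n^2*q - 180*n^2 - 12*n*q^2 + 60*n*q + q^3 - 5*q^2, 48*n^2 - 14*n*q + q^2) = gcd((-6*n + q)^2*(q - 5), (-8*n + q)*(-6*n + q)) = -6*n + q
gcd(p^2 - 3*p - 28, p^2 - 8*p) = 1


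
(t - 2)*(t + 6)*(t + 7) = t^3 + 11*t^2 + 16*t - 84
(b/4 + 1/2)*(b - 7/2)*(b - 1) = b^3/4 - 5*b^2/8 - 11*b/8 + 7/4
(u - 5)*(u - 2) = u^2 - 7*u + 10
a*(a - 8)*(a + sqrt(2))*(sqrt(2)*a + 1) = sqrt(2)*a^4 - 8*sqrt(2)*a^3 + 3*a^3 - 24*a^2 + sqrt(2)*a^2 - 8*sqrt(2)*a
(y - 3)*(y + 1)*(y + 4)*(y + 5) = y^4 + 7*y^3 - y^2 - 67*y - 60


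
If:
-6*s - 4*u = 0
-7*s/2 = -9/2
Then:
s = 9/7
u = -27/14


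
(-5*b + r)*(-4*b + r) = 20*b^2 - 9*b*r + r^2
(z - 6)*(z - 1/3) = z^2 - 19*z/3 + 2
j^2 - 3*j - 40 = (j - 8)*(j + 5)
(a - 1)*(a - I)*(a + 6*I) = a^3 - a^2 + 5*I*a^2 + 6*a - 5*I*a - 6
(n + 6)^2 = n^2 + 12*n + 36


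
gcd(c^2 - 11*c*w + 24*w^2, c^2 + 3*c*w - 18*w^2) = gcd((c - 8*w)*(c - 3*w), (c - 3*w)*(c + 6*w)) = -c + 3*w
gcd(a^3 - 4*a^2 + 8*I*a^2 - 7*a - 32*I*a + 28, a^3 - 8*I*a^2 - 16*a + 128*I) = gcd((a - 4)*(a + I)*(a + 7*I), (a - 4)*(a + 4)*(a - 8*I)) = a - 4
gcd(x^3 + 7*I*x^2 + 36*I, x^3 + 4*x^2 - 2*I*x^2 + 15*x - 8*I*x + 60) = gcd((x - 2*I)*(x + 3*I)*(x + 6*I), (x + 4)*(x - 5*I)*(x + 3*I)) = x + 3*I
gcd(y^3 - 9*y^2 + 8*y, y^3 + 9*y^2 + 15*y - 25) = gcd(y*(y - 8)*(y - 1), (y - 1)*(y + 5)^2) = y - 1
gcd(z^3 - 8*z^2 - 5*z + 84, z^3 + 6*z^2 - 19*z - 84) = z^2 - z - 12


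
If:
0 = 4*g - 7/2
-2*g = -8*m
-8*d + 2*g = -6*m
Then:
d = 49/128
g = 7/8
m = 7/32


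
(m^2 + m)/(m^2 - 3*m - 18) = m*(m + 1)/(m^2 - 3*m - 18)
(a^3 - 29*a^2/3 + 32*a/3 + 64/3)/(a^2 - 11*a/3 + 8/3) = (a^2 - 7*a - 8)/(a - 1)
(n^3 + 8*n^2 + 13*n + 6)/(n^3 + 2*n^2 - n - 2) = (n^2 + 7*n + 6)/(n^2 + n - 2)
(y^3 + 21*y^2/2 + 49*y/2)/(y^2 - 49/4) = 2*y*(y + 7)/(2*y - 7)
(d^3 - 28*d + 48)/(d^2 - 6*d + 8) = d + 6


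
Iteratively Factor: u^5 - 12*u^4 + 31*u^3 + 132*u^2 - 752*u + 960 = (u - 5)*(u^4 - 7*u^3 - 4*u^2 + 112*u - 192) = (u - 5)*(u - 3)*(u^3 - 4*u^2 - 16*u + 64) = (u - 5)*(u - 3)*(u + 4)*(u^2 - 8*u + 16) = (u - 5)*(u - 4)*(u - 3)*(u + 4)*(u - 4)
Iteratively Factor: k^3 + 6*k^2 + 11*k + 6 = (k + 2)*(k^2 + 4*k + 3) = (k + 2)*(k + 3)*(k + 1)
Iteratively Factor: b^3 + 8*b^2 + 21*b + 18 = (b + 3)*(b^2 + 5*b + 6) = (b + 2)*(b + 3)*(b + 3)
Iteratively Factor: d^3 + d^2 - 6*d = (d - 2)*(d^2 + 3*d) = d*(d - 2)*(d + 3)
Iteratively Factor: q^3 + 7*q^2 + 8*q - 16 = (q - 1)*(q^2 + 8*q + 16) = (q - 1)*(q + 4)*(q + 4)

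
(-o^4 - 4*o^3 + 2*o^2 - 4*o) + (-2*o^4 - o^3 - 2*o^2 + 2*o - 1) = -3*o^4 - 5*o^3 - 2*o - 1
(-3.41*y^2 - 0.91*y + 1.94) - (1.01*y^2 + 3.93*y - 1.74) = -4.42*y^2 - 4.84*y + 3.68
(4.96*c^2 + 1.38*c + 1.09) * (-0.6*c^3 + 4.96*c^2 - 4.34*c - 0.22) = -2.976*c^5 + 23.7736*c^4 - 15.3356*c^3 - 1.674*c^2 - 5.0342*c - 0.2398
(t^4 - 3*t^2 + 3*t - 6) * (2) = 2*t^4 - 6*t^2 + 6*t - 12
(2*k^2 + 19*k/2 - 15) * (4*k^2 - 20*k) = 8*k^4 - 2*k^3 - 250*k^2 + 300*k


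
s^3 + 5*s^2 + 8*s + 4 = (s + 1)*(s + 2)^2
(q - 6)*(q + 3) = q^2 - 3*q - 18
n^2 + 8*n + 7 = (n + 1)*(n + 7)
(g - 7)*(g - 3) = g^2 - 10*g + 21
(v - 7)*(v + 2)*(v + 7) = v^3 + 2*v^2 - 49*v - 98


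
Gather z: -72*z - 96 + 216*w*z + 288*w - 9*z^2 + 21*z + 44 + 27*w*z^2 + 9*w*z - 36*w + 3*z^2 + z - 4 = 252*w + z^2*(27*w - 6) + z*(225*w - 50) - 56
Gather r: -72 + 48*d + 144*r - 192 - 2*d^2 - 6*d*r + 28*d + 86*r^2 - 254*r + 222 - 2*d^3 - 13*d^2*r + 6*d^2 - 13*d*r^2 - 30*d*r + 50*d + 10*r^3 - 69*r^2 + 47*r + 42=-2*d^3 + 4*d^2 + 126*d + 10*r^3 + r^2*(17 - 13*d) + r*(-13*d^2 - 36*d - 63)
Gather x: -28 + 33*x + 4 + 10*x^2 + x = 10*x^2 + 34*x - 24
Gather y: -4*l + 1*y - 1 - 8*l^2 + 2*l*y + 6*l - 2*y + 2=-8*l^2 + 2*l + y*(2*l - 1) + 1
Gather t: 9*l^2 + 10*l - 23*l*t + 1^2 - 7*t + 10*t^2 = 9*l^2 + 10*l + 10*t^2 + t*(-23*l - 7) + 1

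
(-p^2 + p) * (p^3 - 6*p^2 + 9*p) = -p^5 + 7*p^4 - 15*p^3 + 9*p^2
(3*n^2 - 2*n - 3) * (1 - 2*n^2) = -6*n^4 + 4*n^3 + 9*n^2 - 2*n - 3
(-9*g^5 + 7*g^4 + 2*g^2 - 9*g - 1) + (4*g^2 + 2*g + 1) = -9*g^5 + 7*g^4 + 6*g^2 - 7*g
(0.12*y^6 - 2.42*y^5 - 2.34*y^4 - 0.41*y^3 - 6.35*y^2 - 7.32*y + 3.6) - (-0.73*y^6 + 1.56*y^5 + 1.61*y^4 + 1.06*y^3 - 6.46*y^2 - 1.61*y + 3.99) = 0.85*y^6 - 3.98*y^5 - 3.95*y^4 - 1.47*y^3 + 0.11*y^2 - 5.71*y - 0.39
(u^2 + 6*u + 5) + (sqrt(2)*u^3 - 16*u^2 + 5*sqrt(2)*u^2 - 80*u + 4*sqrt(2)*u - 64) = sqrt(2)*u^3 - 15*u^2 + 5*sqrt(2)*u^2 - 74*u + 4*sqrt(2)*u - 59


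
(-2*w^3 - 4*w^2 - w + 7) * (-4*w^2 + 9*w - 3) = 8*w^5 - 2*w^4 - 26*w^3 - 25*w^2 + 66*w - 21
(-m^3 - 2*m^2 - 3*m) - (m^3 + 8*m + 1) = -2*m^3 - 2*m^2 - 11*m - 1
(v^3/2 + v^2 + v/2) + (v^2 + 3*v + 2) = v^3/2 + 2*v^2 + 7*v/2 + 2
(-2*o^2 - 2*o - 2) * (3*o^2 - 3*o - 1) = -6*o^4 + 2*o^2 + 8*o + 2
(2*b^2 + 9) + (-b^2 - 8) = b^2 + 1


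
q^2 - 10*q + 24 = (q - 6)*(q - 4)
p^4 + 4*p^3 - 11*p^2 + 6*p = p*(p - 1)^2*(p + 6)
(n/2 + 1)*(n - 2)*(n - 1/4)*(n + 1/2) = n^4/2 + n^3/8 - 33*n^2/16 - n/2 + 1/4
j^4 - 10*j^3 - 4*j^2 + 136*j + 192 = (j - 8)*(j - 6)*(j + 2)^2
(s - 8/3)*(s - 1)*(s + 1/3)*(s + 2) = s^4 - 4*s^3/3 - 47*s^2/9 + 34*s/9 + 16/9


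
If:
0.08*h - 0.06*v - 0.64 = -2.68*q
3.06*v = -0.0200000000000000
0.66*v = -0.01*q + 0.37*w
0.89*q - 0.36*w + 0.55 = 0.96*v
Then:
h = 29.32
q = -0.64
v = -0.01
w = -0.03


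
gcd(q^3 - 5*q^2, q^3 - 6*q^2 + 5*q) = q^2 - 5*q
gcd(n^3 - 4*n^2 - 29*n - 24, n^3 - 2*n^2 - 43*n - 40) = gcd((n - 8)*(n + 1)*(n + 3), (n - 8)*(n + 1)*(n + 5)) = n^2 - 7*n - 8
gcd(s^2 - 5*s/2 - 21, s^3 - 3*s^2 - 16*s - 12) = s - 6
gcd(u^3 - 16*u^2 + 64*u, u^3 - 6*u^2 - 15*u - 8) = u - 8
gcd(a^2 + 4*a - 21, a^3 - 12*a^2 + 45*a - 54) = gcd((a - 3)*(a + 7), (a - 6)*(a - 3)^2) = a - 3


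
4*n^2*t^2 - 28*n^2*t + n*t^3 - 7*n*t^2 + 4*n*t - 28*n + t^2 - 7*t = (4*n + t)*(t - 7)*(n*t + 1)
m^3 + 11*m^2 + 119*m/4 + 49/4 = (m + 1/2)*(m + 7/2)*(m + 7)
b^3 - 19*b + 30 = (b - 3)*(b - 2)*(b + 5)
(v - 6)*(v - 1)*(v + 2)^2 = v^4 - 3*v^3 - 18*v^2 - 4*v + 24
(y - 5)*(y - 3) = y^2 - 8*y + 15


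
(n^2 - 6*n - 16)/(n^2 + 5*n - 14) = (n^2 - 6*n - 16)/(n^2 + 5*n - 14)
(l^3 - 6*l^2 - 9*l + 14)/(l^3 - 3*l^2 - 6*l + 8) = (l - 7)/(l - 4)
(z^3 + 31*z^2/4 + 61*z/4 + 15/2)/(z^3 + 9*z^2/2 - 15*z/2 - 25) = (4*z + 3)/(2*(2*z - 5))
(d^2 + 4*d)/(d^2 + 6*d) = (d + 4)/(d + 6)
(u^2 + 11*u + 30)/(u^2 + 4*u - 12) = (u + 5)/(u - 2)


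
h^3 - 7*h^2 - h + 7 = (h - 7)*(h - 1)*(h + 1)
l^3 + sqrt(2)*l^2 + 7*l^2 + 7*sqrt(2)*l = l*(l + 7)*(l + sqrt(2))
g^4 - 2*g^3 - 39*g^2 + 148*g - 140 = (g - 5)*(g - 2)^2*(g + 7)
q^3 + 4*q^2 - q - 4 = (q - 1)*(q + 1)*(q + 4)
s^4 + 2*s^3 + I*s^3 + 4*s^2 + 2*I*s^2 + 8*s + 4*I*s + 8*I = (s + 2)*(s - 2*I)*(s + I)*(s + 2*I)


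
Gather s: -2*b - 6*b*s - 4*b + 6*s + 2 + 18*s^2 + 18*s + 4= -6*b + 18*s^2 + s*(24 - 6*b) + 6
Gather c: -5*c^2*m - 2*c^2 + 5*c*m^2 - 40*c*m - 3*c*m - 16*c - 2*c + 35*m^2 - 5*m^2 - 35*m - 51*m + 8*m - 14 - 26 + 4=c^2*(-5*m - 2) + c*(5*m^2 - 43*m - 18) + 30*m^2 - 78*m - 36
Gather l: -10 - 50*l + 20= 10 - 50*l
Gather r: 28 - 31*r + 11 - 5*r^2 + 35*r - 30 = -5*r^2 + 4*r + 9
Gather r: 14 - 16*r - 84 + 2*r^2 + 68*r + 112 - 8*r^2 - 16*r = -6*r^2 + 36*r + 42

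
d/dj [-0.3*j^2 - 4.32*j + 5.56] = -0.6*j - 4.32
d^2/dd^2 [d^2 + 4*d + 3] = 2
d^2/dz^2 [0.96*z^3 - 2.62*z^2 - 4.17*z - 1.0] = 5.76*z - 5.24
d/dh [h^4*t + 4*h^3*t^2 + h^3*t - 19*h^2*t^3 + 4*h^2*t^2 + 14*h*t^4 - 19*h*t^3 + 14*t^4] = t*(4*h^3 + 12*h^2*t + 3*h^2 - 38*h*t^2 + 8*h*t + 14*t^3 - 19*t^2)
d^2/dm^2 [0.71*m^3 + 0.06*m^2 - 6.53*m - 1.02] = 4.26*m + 0.12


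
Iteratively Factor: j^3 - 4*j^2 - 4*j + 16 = (j - 4)*(j^2 - 4) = (j - 4)*(j + 2)*(j - 2)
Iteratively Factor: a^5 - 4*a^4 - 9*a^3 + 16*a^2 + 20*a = (a)*(a^4 - 4*a^3 - 9*a^2 + 16*a + 20) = a*(a + 2)*(a^3 - 6*a^2 + 3*a + 10) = a*(a - 2)*(a + 2)*(a^2 - 4*a - 5) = a*(a - 2)*(a + 1)*(a + 2)*(a - 5)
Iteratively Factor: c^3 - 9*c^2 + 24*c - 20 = (c - 5)*(c^2 - 4*c + 4) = (c - 5)*(c - 2)*(c - 2)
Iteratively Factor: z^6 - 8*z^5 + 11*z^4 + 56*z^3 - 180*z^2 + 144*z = (z - 2)*(z^5 - 6*z^4 - z^3 + 54*z^2 - 72*z) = (z - 2)^2*(z^4 - 4*z^3 - 9*z^2 + 36*z) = z*(z - 2)^2*(z^3 - 4*z^2 - 9*z + 36) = z*(z - 4)*(z - 2)^2*(z^2 - 9) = z*(z - 4)*(z - 3)*(z - 2)^2*(z + 3)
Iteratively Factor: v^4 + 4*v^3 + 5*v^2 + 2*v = (v + 1)*(v^3 + 3*v^2 + 2*v) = v*(v + 1)*(v^2 + 3*v + 2) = v*(v + 1)*(v + 2)*(v + 1)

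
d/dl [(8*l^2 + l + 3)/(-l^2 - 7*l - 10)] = 11*(-5*l^2 - 14*l + 1)/(l^4 + 14*l^3 + 69*l^2 + 140*l + 100)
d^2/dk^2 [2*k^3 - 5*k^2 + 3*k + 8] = 12*k - 10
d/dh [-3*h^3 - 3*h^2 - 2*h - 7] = -9*h^2 - 6*h - 2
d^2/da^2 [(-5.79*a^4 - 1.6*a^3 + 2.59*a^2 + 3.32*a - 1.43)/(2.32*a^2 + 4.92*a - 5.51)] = (-62.328192*a^6 - 396.536256*a^5 - 396.841968*a^4 + 2369.642112*a^3 - 1696.701492*a^2 - 134.751168*a + 231.48015)/(12.487168*a^6 + 79.444224*a^5 + 79.505472*a^4 - 258.264576*a^3 - 188.825496*a^2 + 448.115076*a - 167.284151)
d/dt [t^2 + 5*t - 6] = 2*t + 5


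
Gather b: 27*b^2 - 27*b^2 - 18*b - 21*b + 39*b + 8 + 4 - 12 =0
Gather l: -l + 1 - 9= -l - 8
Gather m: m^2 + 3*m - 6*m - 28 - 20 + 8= m^2 - 3*m - 40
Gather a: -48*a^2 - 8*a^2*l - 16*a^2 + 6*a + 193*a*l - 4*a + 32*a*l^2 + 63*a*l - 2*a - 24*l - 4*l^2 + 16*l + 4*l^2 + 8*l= a^2*(-8*l - 64) + a*(32*l^2 + 256*l)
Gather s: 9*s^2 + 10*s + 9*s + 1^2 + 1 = 9*s^2 + 19*s + 2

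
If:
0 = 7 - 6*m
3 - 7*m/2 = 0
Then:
No Solution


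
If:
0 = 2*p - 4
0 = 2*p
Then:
No Solution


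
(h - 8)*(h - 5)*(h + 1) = h^3 - 12*h^2 + 27*h + 40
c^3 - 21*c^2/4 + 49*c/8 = c*(c - 7/2)*(c - 7/4)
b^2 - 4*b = b*(b - 4)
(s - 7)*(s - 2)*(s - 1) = s^3 - 10*s^2 + 23*s - 14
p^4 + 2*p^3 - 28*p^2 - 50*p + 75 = (p - 5)*(p - 1)*(p + 3)*(p + 5)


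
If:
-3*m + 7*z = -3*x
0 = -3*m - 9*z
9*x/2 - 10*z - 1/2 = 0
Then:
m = 3/68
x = 4/51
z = -1/68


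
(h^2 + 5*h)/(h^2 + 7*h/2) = 2*(h + 5)/(2*h + 7)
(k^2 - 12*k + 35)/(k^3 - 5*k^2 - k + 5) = (k - 7)/(k^2 - 1)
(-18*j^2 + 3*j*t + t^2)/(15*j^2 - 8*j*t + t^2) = (6*j + t)/(-5*j + t)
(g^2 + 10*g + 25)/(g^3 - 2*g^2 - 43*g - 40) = (g + 5)/(g^2 - 7*g - 8)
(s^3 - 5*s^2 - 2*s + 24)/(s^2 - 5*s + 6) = (s^2 - 2*s - 8)/(s - 2)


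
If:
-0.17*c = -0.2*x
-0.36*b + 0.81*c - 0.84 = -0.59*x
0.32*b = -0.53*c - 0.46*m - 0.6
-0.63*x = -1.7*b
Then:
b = 0.22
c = 0.70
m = -2.27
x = 0.60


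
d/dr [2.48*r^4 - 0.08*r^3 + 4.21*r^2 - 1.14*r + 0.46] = 9.92*r^3 - 0.24*r^2 + 8.42*r - 1.14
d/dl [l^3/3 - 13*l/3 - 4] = l^2 - 13/3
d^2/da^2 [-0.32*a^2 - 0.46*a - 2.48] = -0.640000000000000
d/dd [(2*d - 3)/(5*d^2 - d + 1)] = (10*d^2 - 2*d - (2*d - 3)*(10*d - 1) + 2)/(5*d^2 - d + 1)^2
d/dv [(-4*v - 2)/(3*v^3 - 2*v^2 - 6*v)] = 2*(12*v^3 + 5*v^2 - 4*v - 6)/(v^2*(9*v^4 - 12*v^3 - 32*v^2 + 24*v + 36))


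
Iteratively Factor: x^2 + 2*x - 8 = (x - 2)*(x + 4)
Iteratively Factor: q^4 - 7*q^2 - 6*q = (q)*(q^3 - 7*q - 6) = q*(q + 2)*(q^2 - 2*q - 3) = q*(q + 1)*(q + 2)*(q - 3)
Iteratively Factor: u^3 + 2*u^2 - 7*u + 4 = (u - 1)*(u^2 + 3*u - 4) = (u - 1)^2*(u + 4)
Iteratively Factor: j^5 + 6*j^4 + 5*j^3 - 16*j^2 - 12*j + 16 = (j + 4)*(j^4 + 2*j^3 - 3*j^2 - 4*j + 4) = (j - 1)*(j + 4)*(j^3 + 3*j^2 - 4) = (j - 1)^2*(j + 4)*(j^2 + 4*j + 4) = (j - 1)^2*(j + 2)*(j + 4)*(j + 2)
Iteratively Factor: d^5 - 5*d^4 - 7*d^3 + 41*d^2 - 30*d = (d - 2)*(d^4 - 3*d^3 - 13*d^2 + 15*d) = (d - 5)*(d - 2)*(d^3 + 2*d^2 - 3*d) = d*(d - 5)*(d - 2)*(d^2 + 2*d - 3) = d*(d - 5)*(d - 2)*(d + 3)*(d - 1)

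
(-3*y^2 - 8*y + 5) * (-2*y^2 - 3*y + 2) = 6*y^4 + 25*y^3 + 8*y^2 - 31*y + 10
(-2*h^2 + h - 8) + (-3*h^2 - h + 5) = -5*h^2 - 3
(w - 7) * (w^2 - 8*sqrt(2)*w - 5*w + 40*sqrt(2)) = w^3 - 12*w^2 - 8*sqrt(2)*w^2 + 35*w + 96*sqrt(2)*w - 280*sqrt(2)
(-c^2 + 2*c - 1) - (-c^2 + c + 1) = c - 2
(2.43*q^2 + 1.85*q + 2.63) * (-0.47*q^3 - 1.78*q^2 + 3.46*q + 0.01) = -1.1421*q^5 - 5.1949*q^4 + 3.8787*q^3 + 1.7439*q^2 + 9.1183*q + 0.0263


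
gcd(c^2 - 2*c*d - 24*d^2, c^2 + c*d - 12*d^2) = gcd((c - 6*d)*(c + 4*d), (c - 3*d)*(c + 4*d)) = c + 4*d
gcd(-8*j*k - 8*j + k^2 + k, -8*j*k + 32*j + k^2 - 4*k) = 8*j - k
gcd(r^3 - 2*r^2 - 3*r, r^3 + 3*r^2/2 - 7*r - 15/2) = r + 1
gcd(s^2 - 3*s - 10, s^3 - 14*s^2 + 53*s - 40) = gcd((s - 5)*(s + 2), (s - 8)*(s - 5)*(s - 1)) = s - 5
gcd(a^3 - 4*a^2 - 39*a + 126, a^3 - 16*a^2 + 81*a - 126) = a^2 - 10*a + 21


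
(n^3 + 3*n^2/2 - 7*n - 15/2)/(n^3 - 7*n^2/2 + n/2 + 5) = (n + 3)/(n - 2)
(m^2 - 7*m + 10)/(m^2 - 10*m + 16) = (m - 5)/(m - 8)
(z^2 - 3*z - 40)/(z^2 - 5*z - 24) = (z + 5)/(z + 3)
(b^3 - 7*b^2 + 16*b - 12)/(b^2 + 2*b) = (b^3 - 7*b^2 + 16*b - 12)/(b*(b + 2))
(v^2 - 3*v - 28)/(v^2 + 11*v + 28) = (v - 7)/(v + 7)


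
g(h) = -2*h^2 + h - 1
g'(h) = 1 - 4*h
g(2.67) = -12.59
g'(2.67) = -9.68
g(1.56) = -4.31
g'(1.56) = -5.24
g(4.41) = -35.49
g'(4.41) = -16.64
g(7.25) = -98.88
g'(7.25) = -28.00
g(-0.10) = -1.12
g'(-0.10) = 1.40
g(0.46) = -0.96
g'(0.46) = -0.84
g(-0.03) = -1.03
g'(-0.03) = 1.12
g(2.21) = -8.56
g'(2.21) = -7.84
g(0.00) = -1.00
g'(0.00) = 1.00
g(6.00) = -67.00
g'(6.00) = -23.00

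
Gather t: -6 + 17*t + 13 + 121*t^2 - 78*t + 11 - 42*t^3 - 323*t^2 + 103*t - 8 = -42*t^3 - 202*t^2 + 42*t + 10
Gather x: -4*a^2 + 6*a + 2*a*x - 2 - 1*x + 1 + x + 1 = -4*a^2 + 2*a*x + 6*a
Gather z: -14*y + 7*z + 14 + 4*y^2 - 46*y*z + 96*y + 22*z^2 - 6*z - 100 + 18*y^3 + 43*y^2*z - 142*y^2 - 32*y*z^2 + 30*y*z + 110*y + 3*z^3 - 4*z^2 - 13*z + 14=18*y^3 - 138*y^2 + 192*y + 3*z^3 + z^2*(18 - 32*y) + z*(43*y^2 - 16*y - 12) - 72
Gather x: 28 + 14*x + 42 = 14*x + 70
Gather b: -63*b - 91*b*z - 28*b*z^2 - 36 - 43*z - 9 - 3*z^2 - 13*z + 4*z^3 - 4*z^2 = b*(-28*z^2 - 91*z - 63) + 4*z^3 - 7*z^2 - 56*z - 45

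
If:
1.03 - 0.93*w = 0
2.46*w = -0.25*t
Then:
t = -10.90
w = 1.11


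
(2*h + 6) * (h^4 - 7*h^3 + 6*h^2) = 2*h^5 - 8*h^4 - 30*h^3 + 36*h^2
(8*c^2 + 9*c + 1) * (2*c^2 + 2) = 16*c^4 + 18*c^3 + 18*c^2 + 18*c + 2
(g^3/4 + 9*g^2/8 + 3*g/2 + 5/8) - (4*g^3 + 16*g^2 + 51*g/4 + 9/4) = -15*g^3/4 - 119*g^2/8 - 45*g/4 - 13/8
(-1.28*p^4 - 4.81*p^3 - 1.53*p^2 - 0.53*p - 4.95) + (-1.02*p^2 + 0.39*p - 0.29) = -1.28*p^4 - 4.81*p^3 - 2.55*p^2 - 0.14*p - 5.24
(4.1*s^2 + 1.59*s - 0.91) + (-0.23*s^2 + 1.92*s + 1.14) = 3.87*s^2 + 3.51*s + 0.23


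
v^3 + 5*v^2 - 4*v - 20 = (v - 2)*(v + 2)*(v + 5)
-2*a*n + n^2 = n*(-2*a + n)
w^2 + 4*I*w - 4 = (w + 2*I)^2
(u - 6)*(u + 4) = u^2 - 2*u - 24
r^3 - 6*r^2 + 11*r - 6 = (r - 3)*(r - 2)*(r - 1)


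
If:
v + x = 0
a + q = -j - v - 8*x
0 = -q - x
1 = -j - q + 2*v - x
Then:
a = 1 - 4*x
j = -2*x - 1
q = -x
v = -x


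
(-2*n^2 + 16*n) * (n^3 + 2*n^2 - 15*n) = -2*n^5 + 12*n^4 + 62*n^3 - 240*n^2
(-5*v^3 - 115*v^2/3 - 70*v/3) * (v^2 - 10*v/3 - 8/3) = -5*v^5 - 65*v^4/3 + 1060*v^3/9 + 180*v^2 + 560*v/9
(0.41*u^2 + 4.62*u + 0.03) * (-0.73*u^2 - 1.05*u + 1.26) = -0.2993*u^4 - 3.8031*u^3 - 4.3563*u^2 + 5.7897*u + 0.0378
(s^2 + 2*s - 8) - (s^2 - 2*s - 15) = 4*s + 7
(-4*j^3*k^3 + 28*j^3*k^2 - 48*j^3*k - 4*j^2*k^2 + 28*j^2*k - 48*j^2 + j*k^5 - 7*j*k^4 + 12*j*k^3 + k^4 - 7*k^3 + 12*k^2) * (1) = -4*j^3*k^3 + 28*j^3*k^2 - 48*j^3*k - 4*j^2*k^2 + 28*j^2*k - 48*j^2 + j*k^5 - 7*j*k^4 + 12*j*k^3 + k^4 - 7*k^3 + 12*k^2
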